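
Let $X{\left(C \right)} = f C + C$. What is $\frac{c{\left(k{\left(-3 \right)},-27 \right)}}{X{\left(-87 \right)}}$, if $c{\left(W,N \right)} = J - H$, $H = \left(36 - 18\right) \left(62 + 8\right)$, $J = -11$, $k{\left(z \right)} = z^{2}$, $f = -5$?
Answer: $- \frac{1271}{348} \approx -3.6523$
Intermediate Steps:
$H = 1260$ ($H = 18 \cdot 70 = 1260$)
$c{\left(W,N \right)} = -1271$ ($c{\left(W,N \right)} = -11 - 1260 = -1271$)
$X{\left(C \right)} = - 4 C$ ($X{\left(C \right)} = - 5 C + C = - 4 C$)
$\frac{c{\left(k{\left(-3 \right)},-27 \right)}}{X{\left(-87 \right)}} = - \frac{1271}{\left(-4\right) \left(-87\right)} = - \frac{1271}{348}$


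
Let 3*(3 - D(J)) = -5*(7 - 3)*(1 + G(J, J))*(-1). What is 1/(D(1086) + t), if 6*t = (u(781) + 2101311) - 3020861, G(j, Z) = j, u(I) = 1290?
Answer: -1/160287 ≈ -6.2388e-6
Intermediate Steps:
t = -459130/3 (t = ((1290 + 2101311) - 3020861)/6 = (2102601 - 3020861)/6 = (1/6)*(-918260) = -459130/3 ≈ -1.5304e+5)
D(J) = -11/3 - 20*J/3 (D(J) = 3 - (-5*(7 - 3)*(1 + J))*(-1)/3 = 3 - (-20*(1 + J))*(-1)/3 = 3 - (-5*(4 + 4*J))*(-1)/3 = 3 - (-20 - 20*J)*(-1)/3 = 3 - (20 + 20*J)/3 = 3 + (-20/3 - 20*J/3) = -11/3 - 20*J/3)
1/(D(1086) + t) = 1/((-11/3 - 20/3*1086) - 459130/3) = 1/((-11/3 - 7240) - 459130/3) = 1/(-21731/3 - 459130/3) = 1/(-160287) = -1/160287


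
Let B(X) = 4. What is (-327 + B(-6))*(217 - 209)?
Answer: -2584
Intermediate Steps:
(-327 + B(-6))*(217 - 209) = (-327 + 4)*(217 - 209) = -323*8 = -2584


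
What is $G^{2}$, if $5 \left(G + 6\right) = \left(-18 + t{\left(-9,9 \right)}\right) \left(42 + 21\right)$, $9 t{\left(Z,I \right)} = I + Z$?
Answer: $\frac{1354896}{25} \approx 54196.0$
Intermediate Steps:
$t{\left(Z,I \right)} = \frac{I}{9} + \frac{Z}{9}$ ($t{\left(Z,I \right)} = \frac{I + Z}{9} = \frac{I}{9} + \frac{Z}{9}$)
$G = - \frac{1164}{5}$ ($G = -6 + \frac{\left(-18 + \left(\frac{1}{9} \cdot 9 + \frac{1}{9} \left(-9\right)\right)\right) \left(42 + 21\right)}{5} = -6 + \frac{\left(-18 + \left(1 - 1\right)\right) 63}{5} = -6 + \frac{\left(-18 + 0\right) 63}{5} = -6 + \frac{\left(-18\right) 63}{5} = -6 + \frac{1}{5} \left(-1134\right) = -6 - \frac{1134}{5} = - \frac{1164}{5} \approx -232.8$)
$G^{2} = \left(- \frac{1164}{5}\right)^{2} = \frac{1354896}{25}$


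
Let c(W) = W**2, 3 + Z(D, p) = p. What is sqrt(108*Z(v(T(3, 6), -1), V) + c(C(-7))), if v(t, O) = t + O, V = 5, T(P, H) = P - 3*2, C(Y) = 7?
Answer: sqrt(265) ≈ 16.279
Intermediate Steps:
T(P, H) = -6 + P (T(P, H) = P - 6 = -6 + P)
v(t, O) = O + t
Z(D, p) = -3 + p
sqrt(108*Z(v(T(3, 6), -1), V) + c(C(-7))) = sqrt(108*(-3 + 5) + 7**2) = sqrt(108*2 + 49) = sqrt(216 + 49) = sqrt(265)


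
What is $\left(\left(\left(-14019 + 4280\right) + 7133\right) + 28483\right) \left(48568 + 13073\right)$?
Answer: $1595084157$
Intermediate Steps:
$\left(\left(\left(-14019 + 4280\right) + 7133\right) + 28483\right) \left(48568 + 13073\right) = \left(\left(-9739 + 7133\right) + 28483\right) 61641 = \left(-2606 + 28483\right) 61641 = 25877 \cdot 61641 = 1595084157$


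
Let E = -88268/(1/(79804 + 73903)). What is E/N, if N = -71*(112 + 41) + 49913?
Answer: -6783704738/19525 ≈ -3.4744e+5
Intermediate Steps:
N = 39050 (N = -71*153 + 49913 = -10863 + 49913 = 39050)
E = -13567409476 (E = -88268/(1/153707) = -88268/1/153707 = -88268*153707 = -13567409476)
E/N = -13567409476/39050 = -13567409476*1/39050 = -6783704738/19525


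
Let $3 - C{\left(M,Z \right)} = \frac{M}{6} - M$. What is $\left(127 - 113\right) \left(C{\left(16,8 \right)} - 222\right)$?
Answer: $- \frac{8638}{3} \approx -2879.3$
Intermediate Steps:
$C{\left(M,Z \right)} = 3 + \frac{5 M}{6}$ ($C{\left(M,Z \right)} = 3 - \left(\frac{M}{6} - M\right) = 3 - - \frac{5 M}{6} = 3 + \frac{5 M}{6}$)
$\left(127 - 113\right) \left(C{\left(16,8 \right)} - 222\right) = \left(127 - 113\right) \left(\left(3 + \frac{5}{6} \cdot 16\right) - 222\right) = 14 \left(\left(3 + \frac{40}{3}\right) - 222\right) = 14 \left(\frac{49}{3} - 222\right) = 14 \left(- \frac{617}{3}\right) = - \frac{8638}{3}$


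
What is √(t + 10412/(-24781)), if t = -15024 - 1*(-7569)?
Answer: I*√4578358319027/24781 ≈ 86.345*I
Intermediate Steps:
t = -7455 (t = -15024 + 7569 = -7455)
√(t + 10412/(-24781)) = √(-7455 + 10412/(-24781)) = √(-7455 + 10412*(-1/24781)) = √(-7455 - 10412/24781) = √(-184752767/24781) = I*√4578358319027/24781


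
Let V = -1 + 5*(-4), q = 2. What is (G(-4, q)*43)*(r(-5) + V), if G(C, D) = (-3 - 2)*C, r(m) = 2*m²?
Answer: 24940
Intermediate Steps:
G(C, D) = -5*C
V = -21 (V = -1 - 20 = -21)
(G(-4, q)*43)*(r(-5) + V) = (-5*(-4)*43)*(2*(-5)² - 21) = (20*43)*(2*25 - 21) = 860*(50 - 21) = 860*29 = 24940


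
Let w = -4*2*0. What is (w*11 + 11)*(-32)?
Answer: -352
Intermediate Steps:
w = 0 (w = -8*0 = 0)
(w*11 + 11)*(-32) = (0*11 + 11)*(-32) = (0 + 11)*(-32) = 11*(-32) = -352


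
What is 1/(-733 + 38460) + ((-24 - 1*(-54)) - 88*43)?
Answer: -141627157/37727 ≈ -3754.0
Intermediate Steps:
1/(-733 + 38460) + ((-24 - 1*(-54)) - 88*43) = 1/37727 + ((-24 + 54) - 3784) = 1/37727 + (30 - 3784) = 1/37727 - 3754 = -141627157/37727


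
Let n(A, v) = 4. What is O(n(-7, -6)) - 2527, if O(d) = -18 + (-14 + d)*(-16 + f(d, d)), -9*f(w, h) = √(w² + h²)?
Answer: -2385 + 40*√2/9 ≈ -2378.7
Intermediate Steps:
f(w, h) = -√(h² + w²)/9 (f(w, h) = -√(w² + h²)/9 = -√(h² + w²)/9)
O(d) = -18 + (-16 - √2*√(d²)/9)*(-14 + d) (O(d) = -18 + (-14 + d)*(-16 - √(d² + d²)/9) = -18 + (-14 + d)*(-16 - √2*√(d²)/9) = -18 + (-16 - √2*√(d²)/9)*(-14 + d))
O(n(-7, -6)) - 2527 = (206 - 16*4 + 14*√2*√(4²)/9 - ⅑*4*√2*√(4²)) - 2527 = (206 - 64 + 14*√2*√16/9 - ⅑*4*√2*√16) - 2527 = (206 - 64 + (14/9)*√2*4 - ⅑*4*√2*4) - 2527 = (206 - 64 + 56*√2/9 - 16*√2/9) - 2527 = (142 + 40*√2/9) - 2527 = -2385 + 40*√2/9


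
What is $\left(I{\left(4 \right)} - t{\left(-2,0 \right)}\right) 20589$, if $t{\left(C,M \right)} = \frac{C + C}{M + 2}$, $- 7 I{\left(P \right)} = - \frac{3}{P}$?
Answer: $\frac{1214751}{28} \approx 43384.0$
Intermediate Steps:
$I{\left(P \right)} = \frac{3}{7 P}$ ($I{\left(P \right)} = - \frac{\left(-3\right) \frac{1}{P}}{7} = \frac{3}{7 P}$)
$t{\left(C,M \right)} = \frac{2 C}{2 + M}$
$\left(I{\left(4 \right)} - t{\left(-2,0 \right)}\right) 20589 = \left(\frac{3}{7 \cdot 4} - 2 \left(-2\right) \frac{1}{2 + 0}\right) 20589 = \left(\frac{3}{7} \cdot \frac{1}{4} - 2 \left(-2\right) \frac{1}{2}\right) 20589 = \left(\frac{3}{28} - 2 \left(-2\right) \frac{1}{2}\right) 20589 = \left(\frac{3}{28} - -2\right) 20589 = \left(\frac{3}{28} + 2\right) 20589 = \frac{59}{28} \cdot 20589 = \frac{1214751}{28}$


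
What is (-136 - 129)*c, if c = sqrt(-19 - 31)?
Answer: -1325*I*sqrt(2) ≈ -1873.8*I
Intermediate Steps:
c = 5*I*sqrt(2) (c = sqrt(-50) = 5*I*sqrt(2) ≈ 7.0711*I)
(-136 - 129)*c = (-136 - 129)*(5*I*sqrt(2)) = -1325*I*sqrt(2)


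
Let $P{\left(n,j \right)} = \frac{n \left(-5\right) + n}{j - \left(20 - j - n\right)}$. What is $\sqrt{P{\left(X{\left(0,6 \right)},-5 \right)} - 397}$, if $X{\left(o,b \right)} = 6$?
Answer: $6 i \sqrt{11} \approx 19.9 i$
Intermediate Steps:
$P{\left(n,j \right)} = - \frac{4 n}{-20 + n + 2 j}$ ($P{\left(n,j \right)} = \frac{- 5 n + n}{j - \left(20 - j - n\right)} = \frac{\left(-4\right) n}{j + \left(-20 + j + n\right)} = \frac{\left(-4\right) n}{-20 + n + 2 j} = - \frac{4 n}{-20 + n + 2 j}$)
$\sqrt{P{\left(X{\left(0,6 \right)},-5 \right)} - 397} = \sqrt{\left(-4\right) 6 \frac{1}{-20 + 6 + 2 \left(-5\right)} - 397} = \sqrt{\left(-4\right) 6 \frac{1}{-20 + 6 - 10} - 397} = \sqrt{\left(-4\right) 6 \frac{1}{-24} - 397} = \sqrt{\left(-4\right) 6 \left(- \frac{1}{24}\right) - 397} = \sqrt{1 - 397} = \sqrt{-396} = 6 i \sqrt{11}$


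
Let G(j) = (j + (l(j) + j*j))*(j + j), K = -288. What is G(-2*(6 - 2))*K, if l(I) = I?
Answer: 221184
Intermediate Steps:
G(j) = 2*j*(j² + 2*j) (G(j) = (j + (j + j*j))*(j + j) = (j + (j + j²))*(2*j) = (j² + 2*j)*(2*j) = 2*j*(j² + 2*j))
G(-2*(6 - 2))*K = (2*(-2*(6 - 2))²*(2 - 2*(6 - 2)))*(-288) = (2*(-2*4)²*(2 - 2*4))*(-288) = (2*(-8)²*(2 - 8))*(-288) = (2*64*(-6))*(-288) = -768*(-288) = 221184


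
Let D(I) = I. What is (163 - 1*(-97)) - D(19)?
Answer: 241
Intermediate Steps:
(163 - 1*(-97)) - D(19) = (163 - 1*(-97)) - 1*19 = (163 + 97) - 19 = 260 - 19 = 241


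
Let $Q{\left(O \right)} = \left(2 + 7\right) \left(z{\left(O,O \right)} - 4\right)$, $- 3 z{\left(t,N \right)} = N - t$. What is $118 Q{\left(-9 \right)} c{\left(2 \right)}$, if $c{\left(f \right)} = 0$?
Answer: $0$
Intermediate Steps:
$z{\left(t,N \right)} = - \frac{N}{3} + \frac{t}{3}$ ($z{\left(t,N \right)} = - \frac{N - t}{3} = - \frac{N}{3} + \frac{t}{3}$)
$Q{\left(O \right)} = -36$ ($Q{\left(O \right)} = \left(2 + 7\right) \left(\left(- \frac{O}{3} + \frac{O}{3}\right) - 4\right) = 9 \left(0 - 4\right) = 9 \left(-4\right) = -36$)
$118 Q{\left(-9 \right)} c{\left(2 \right)} = 118 \left(-36\right) 0 = \left(-4248\right) 0 = 0$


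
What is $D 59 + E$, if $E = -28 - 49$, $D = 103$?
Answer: $6000$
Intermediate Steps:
$E = -77$ ($E = -28 - 49 = -77$)
$D 59 + E = 103 \cdot 59 - 77 = 6077 - 77 = 6000$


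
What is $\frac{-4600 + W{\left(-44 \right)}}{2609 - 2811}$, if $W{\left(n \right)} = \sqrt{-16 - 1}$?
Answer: $\frac{2300}{101} - \frac{i \sqrt{17}}{202} \approx 22.772 - 0.020411 i$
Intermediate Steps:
$W{\left(n \right)} = i \sqrt{17}$ ($W{\left(n \right)} = \sqrt{-17} = i \sqrt{17}$)
$\frac{-4600 + W{\left(-44 \right)}}{2609 - 2811} = \frac{-4600 + i \sqrt{17}}{2609 - 2811} = \frac{-4600 + i \sqrt{17}}{-202} = \left(-4600 + i \sqrt{17}\right) \left(- \frac{1}{202}\right) = \frac{2300}{101} - \frac{i \sqrt{17}}{202}$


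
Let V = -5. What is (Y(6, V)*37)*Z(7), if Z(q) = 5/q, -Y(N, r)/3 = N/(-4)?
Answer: 1665/14 ≈ 118.93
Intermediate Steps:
Y(N, r) = 3*N/4 (Y(N, r) = -3*N/(-4) = -3*N*(-1)/4 = -(-3)*N/4 = 3*N/4)
(Y(6, V)*37)*Z(7) = (((3/4)*6)*37)*(5/7) = ((9/2)*37)*(5*(1/7)) = (333/2)*(5/7) = 1665/14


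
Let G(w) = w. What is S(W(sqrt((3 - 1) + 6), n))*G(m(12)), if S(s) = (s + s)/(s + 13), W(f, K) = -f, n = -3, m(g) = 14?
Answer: -32/23 - 104*sqrt(2)/23 ≈ -7.7860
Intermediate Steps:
S(s) = 2*s/(13 + s) (S(s) = (2*s)/(13 + s) = 2*s/(13 + s))
S(W(sqrt((3 - 1) + 6), n))*G(m(12)) = (2*(-sqrt((3 - 1) + 6))/(13 - sqrt((3 - 1) + 6)))*14 = (2*(-sqrt(2 + 6))/(13 - sqrt(2 + 6)))*14 = (2*(-sqrt(8))/(13 - sqrt(8)))*14 = (2*(-2*sqrt(2))/(13 - 2*sqrt(2)))*14 = -4*sqrt(2)/(13 - 2*sqrt(2))*14 = -56*sqrt(2)/(13 - 2*sqrt(2))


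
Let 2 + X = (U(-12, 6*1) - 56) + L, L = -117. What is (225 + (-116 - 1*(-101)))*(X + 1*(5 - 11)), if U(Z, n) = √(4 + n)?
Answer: -38010 + 210*√10 ≈ -37346.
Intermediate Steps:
X = -175 + √10 (X = -2 + ((√(4 + 6*1) - 56) - 117) = -2 + ((√(4 + 6) - 56) - 117) = -2 + ((√10 - 56) - 117) = -2 + ((-56 + √10) - 117) = -2 + (-173 + √10) = -175 + √10 ≈ -171.84)
(225 + (-116 - 1*(-101)))*(X + 1*(5 - 11)) = (225 + (-116 - 1*(-101)))*((-175 + √10) + 1*(5 - 11)) = (225 + (-116 + 101))*((-175 + √10) + 1*(-6)) = (225 - 15)*((-175 + √10) - 6) = 210*(-181 + √10) = -38010 + 210*√10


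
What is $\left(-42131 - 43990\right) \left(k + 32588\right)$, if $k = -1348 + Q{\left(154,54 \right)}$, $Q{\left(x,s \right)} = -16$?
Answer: $-2689042104$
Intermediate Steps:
$k = -1364$ ($k = -1348 - 16 = -1364$)
$\left(-42131 - 43990\right) \left(k + 32588\right) = \left(-42131 - 43990\right) \left(-1364 + 32588\right) = \left(-86121\right) 31224 = -2689042104$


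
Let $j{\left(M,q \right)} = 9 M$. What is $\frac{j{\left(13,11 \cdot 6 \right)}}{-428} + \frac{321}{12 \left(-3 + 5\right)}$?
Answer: $\frac{11215}{856} \approx 13.102$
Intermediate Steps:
$\frac{j{\left(13,11 \cdot 6 \right)}}{-428} + \frac{321}{12 \left(-3 + 5\right)} = \frac{9 \cdot 13}{-428} + \frac{321}{12 \left(-3 + 5\right)} = 117 \left(- \frac{1}{428}\right) + \frac{321}{12 \cdot 2} = - \frac{117}{428} + \frac{321}{24} = - \frac{117}{428} + 321 \cdot \frac{1}{24} = - \frac{117}{428} + \frac{107}{8} = \frac{11215}{856}$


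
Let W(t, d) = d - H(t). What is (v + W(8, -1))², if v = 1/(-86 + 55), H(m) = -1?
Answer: 1/961 ≈ 0.0010406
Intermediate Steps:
W(t, d) = 1 + d (W(t, d) = d - 1*(-1) = d + 1 = 1 + d)
v = -1/31 (v = 1/(-31) = -1/31 ≈ -0.032258)
(v + W(8, -1))² = (-1/31 + (1 - 1))² = (-1/31 + 0)² = (-1/31)² = 1/961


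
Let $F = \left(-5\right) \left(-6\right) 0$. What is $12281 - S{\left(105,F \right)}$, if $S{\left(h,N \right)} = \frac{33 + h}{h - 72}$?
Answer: $\frac{135045}{11} \approx 12277.0$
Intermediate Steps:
$F = 0$ ($F = 30 \cdot 0 = 0$)
$S{\left(h,N \right)} = \frac{33 + h}{-72 + h}$
$12281 - S{\left(105,F \right)} = 12281 - \frac{33 + 105}{-72 + 105} = 12281 - \frac{1}{33} \cdot 138 = 12281 - \frac{46}{11} = \frac{135045}{11}$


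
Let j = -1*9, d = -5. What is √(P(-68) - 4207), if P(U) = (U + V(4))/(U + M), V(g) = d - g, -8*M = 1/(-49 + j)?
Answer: 67*I*√932679111/31551 ≈ 64.853*I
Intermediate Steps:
j = -9
M = 1/464 (M = -1/(8*(-49 - 9)) = -⅛/(-58) = -⅛*(-1/58) = 1/464 ≈ 0.0021552)
V(g) = -5 - g
P(U) = (-9 + U)/(1/464 + U) (P(U) = (U + (-5 - 1*4))/(U + 1/464) = (U + (-5 - 4))/(1/464 + U) = (U - 9)/(1/464 + U) = (-9 + U)/(1/464 + U))
√(P(-68) - 4207) = √(464*(-9 - 68)/(1 + 464*(-68)) - 4207) = √(464*(-77)/(1 - 31552) - 4207) = √(464*(-77)/(-31551) - 4207) = √(464*(-1/31551)*(-77) - 4207) = √(35728/31551 - 4207) = √(-132699329/31551) = 67*I*√932679111/31551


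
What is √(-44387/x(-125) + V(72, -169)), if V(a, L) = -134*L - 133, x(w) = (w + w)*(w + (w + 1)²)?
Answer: √13090922348243870/762550 ≈ 150.04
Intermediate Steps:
x(w) = 2*w*(w + (1 + w)²) (x(w) = (2*w)*(w + (1 + w)²) = 2*w*(w + (1 + w)²))
V(a, L) = -133 - 134*L
√(-44387/x(-125) + V(72, -169)) = √(-44387*(-1/(250*(-125 + (1 - 125)²))) + (-133 - 134*(-169))) = √(-44387*(-1/(250*(-125 + (-124)²))) + (-133 + 22646)) = √(-44387*(-1/(250*(-125 + 15376))) + 22513) = √(-44387/(2*(-125)*15251) + 22513) = √(-44387/(-3812750) + 22513) = √(-44387*(-1/3812750) + 22513) = √(44387/3812750 + 22513) = √(85836485137/3812750) = √13090922348243870/762550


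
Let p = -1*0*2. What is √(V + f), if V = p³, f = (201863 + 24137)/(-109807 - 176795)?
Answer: 10*I*√161930130/143301 ≈ 0.888*I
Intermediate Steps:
f = -113000/143301 (f = 226000/(-286602) = 226000*(-1/286602) = -113000/143301 ≈ -0.78855)
p = 0 (p = 0*2 = 0)
V = 0 (V = 0³ = 0)
√(V + f) = √(0 - 113000/143301) = √(-113000/143301) = 10*I*√161930130/143301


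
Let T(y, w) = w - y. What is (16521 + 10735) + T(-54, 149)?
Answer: 27459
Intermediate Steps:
(16521 + 10735) + T(-54, 149) = (16521 + 10735) + (149 - 1*(-54)) = 27256 + (149 + 54) = 27256 + 203 = 27459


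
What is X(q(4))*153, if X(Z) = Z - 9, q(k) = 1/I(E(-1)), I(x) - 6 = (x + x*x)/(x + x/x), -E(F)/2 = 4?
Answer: -2907/2 ≈ -1453.5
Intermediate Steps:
E(F) = -8 (E(F) = -2*4 = -8)
I(x) = 6 + (x + x**2)/(1 + x) (I(x) = 6 + (x + x*x)/(x + x/x) = 6 + (x + x**2)/(x + 1) = 6 + (x + x**2)/(1 + x))
q(k) = -1/2 (q(k) = 1/(6 - 8) = 1/(-2) = -1/2)
X(Z) = -9 + Z
X(q(4))*153 = (-9 - 1/2)*153 = -19/2*153 = -2907/2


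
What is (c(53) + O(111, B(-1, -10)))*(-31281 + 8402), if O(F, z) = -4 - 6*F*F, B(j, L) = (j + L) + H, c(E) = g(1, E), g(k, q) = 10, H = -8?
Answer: 1691215680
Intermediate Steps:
c(E) = 10
B(j, L) = -8 + L + j (B(j, L) = (j + L) - 8 = (L + j) - 8 = -8 + L + j)
O(F, z) = -4 - 6*F²
(c(53) + O(111, B(-1, -10)))*(-31281 + 8402) = (10 + (-4 - 6*111²))*(-31281 + 8402) = (10 + (-4 - 6*12321))*(-22879) = (10 + (-4 - 73926))*(-22879) = (10 - 73930)*(-22879) = -73920*(-22879) = 1691215680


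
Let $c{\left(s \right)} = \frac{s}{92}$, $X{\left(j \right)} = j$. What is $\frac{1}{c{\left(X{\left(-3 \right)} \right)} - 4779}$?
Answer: $- \frac{92}{439671} \approx -0.00020925$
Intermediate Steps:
$c{\left(s \right)} = \frac{s}{92}$ ($c{\left(s \right)} = s \frac{1}{92} = \frac{s}{92}$)
$\frac{1}{c{\left(X{\left(-3 \right)} \right)} - 4779} = \frac{1}{\frac{1}{92} \left(-3\right) - 4779} = \frac{1}{- \frac{3}{92} - 4779} = \frac{1}{- \frac{439671}{92}} = - \frac{92}{439671}$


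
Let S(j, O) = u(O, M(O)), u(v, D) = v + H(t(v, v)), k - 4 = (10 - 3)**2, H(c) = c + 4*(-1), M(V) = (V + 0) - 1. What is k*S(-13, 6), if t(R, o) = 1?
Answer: 159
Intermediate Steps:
M(V) = -1 + V (M(V) = V - 1 = -1 + V)
H(c) = -4 + c (H(c) = c - 4 = -4 + c)
k = 53 (k = 4 + (10 - 3)**2 = 4 + 7**2 = 4 + 49 = 53)
u(v, D) = -3 + v (u(v, D) = v + (-4 + 1) = v - 3 = -3 + v)
S(j, O) = -3 + O
k*S(-13, 6) = 53*(-3 + 6) = 53*3 = 159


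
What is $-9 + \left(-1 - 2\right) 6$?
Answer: $-27$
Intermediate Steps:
$-9 + \left(-1 - 2\right) 6 = -9 - 18 = -27$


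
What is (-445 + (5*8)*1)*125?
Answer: -50625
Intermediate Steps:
(-445 + (5*8)*1)*125 = (-445 + 40*1)*125 = (-445 + 40)*125 = -405*125 = -50625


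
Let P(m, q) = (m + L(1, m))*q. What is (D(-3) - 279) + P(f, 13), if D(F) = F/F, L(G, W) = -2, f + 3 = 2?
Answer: -317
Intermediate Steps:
f = -1 (f = -3 + 2 = -1)
D(F) = 1
P(m, q) = q*(-2 + m) (P(m, q) = (m - 2)*q = (-2 + m)*q = q*(-2 + m))
(D(-3) - 279) + P(f, 13) = (1 - 279) + 13*(-2 - 1) = -278 + 13*(-3) = -278 - 39 = -317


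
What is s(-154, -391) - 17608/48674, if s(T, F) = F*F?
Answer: 3720656093/24337 ≈ 1.5288e+5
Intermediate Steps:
s(T, F) = F**2
s(-154, -391) - 17608/48674 = (-391)**2 - 17608/48674 = 152881 - 17608*1/48674 = 152881 - 8804/24337 = 3720656093/24337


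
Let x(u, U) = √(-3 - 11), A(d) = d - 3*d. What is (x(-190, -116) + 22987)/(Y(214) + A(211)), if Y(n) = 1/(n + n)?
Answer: -9838436/180615 - 428*I*√14/180615 ≈ -54.472 - 0.0088665*I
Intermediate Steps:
Y(n) = 1/(2*n)
A(d) = -2*d
x(u, U) = I*√14 (x(u, U) = √(-14) = I*√14)
(x(-190, -116) + 22987)/(Y(214) + A(211)) = (I*√14 + 22987)/((½)/214 - 2*211) = (22987 + I*√14)/((½)*(1/214) - 422) = (22987 + I*√14)/(1/428 - 422) = (22987 + I*√14)/(-180615/428) = (22987 + I*√14)*(-428/180615) = -9838436/180615 - 428*I*√14/180615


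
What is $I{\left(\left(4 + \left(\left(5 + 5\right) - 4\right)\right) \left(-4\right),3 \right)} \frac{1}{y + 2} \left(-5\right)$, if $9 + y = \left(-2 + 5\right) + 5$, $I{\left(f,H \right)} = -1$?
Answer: $5$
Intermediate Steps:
$y = -1$ ($y = -9 + \left(\left(-2 + 5\right) + 5\right) = -9 + \left(3 + 5\right) = -9 + 8 = -1$)
$I{\left(\left(4 + \left(\left(5 + 5\right) - 4\right)\right) \left(-4\right),3 \right)} \frac{1}{y + 2} \left(-5\right) = - \frac{-5}{-1 + 2} = - \frac{-5}{1} = - 1 \left(-5\right) = \left(-1\right) \left(-5\right) = 5$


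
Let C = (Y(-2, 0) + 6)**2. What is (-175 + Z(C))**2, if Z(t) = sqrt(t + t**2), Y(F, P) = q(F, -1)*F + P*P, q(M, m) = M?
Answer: 40725 - 3500*sqrt(101) ≈ 5550.4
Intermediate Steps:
Y(F, P) = F**2 + P**2 (Y(F, P) = F*F + P*P = F**2 + P**2)
C = 100 (C = (((-2)**2 + 0**2) + 6)**2 = ((4 + 0) + 6)**2 = (4 + 6)**2 = 10**2 = 100)
(-175 + Z(C))**2 = (-175 + sqrt(100*(1 + 100)))**2 = (-175 + sqrt(100*101))**2 = (-175 + sqrt(10100))**2 = (-175 + 10*sqrt(101))**2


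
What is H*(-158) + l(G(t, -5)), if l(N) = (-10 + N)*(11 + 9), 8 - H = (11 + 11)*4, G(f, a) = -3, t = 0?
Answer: 12380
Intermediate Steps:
H = -80 (H = 8 - (11 + 11)*4 = 8 - 22*4 = 8 - 1*88 = 8 - 88 = -80)
l(N) = -200 + 20*N (l(N) = (-10 + N)*20 = -200 + 20*N)
H*(-158) + l(G(t, -5)) = -80*(-158) + (-200 + 20*(-3)) = 12640 + (-200 - 60) = 12640 - 260 = 12380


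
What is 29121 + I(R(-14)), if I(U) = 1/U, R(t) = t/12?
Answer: 203841/7 ≈ 29120.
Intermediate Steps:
R(t) = t/12 (R(t) = t*(1/12) = t/12)
29121 + I(R(-14)) = 29121 + 1/((1/12)*(-14)) = 29121 + 1/(-7/6) = 29121 - 6/7 = 203841/7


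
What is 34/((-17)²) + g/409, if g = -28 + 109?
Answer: 2195/6953 ≈ 0.31569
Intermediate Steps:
g = 81
34/((-17)²) + g/409 = 34/((-17)²) + 81/409 = 34/289 + 81*(1/409) = 34*(1/289) + 81/409 = 2/17 + 81/409 = 2195/6953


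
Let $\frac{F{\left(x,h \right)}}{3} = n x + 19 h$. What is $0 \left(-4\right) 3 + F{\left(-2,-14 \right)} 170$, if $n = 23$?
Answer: $-159120$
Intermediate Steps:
$F{\left(x,h \right)} = 57 h + 69 x$ ($F{\left(x,h \right)} = 3 \left(23 x + 19 h\right) = 3 \left(19 h + 23 x\right) = 57 h + 69 x$)
$0 \left(-4\right) 3 + F{\left(-2,-14 \right)} 170 = 0 \left(-4\right) 3 + \left(57 \left(-14\right) + 69 \left(-2\right)\right) 170 = 0 \cdot 3 + \left(-798 - 138\right) 170 = 0 - 159120 = -159120$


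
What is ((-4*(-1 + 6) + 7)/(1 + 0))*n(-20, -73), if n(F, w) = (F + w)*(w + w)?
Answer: -176514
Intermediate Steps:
n(F, w) = 2*w*(F + w) (n(F, w) = (F + w)*(2*w) = 2*w*(F + w))
((-4*(-1 + 6) + 7)/(1 + 0))*n(-20, -73) = ((-4*(-1 + 6) + 7)/(1 + 0))*(2*(-73)*(-20 - 73)) = ((-4*5 + 7)/1)*(2*(-73)*(-93)) = ((-20 + 7)*1)*13578 = -13*1*13578 = -13*13578 = -176514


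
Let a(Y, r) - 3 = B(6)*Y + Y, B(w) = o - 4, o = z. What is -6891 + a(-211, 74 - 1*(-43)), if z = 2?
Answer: -6677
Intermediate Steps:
o = 2
B(w) = -2 (B(w) = 2 - 4 = -2)
a(Y, r) = 3 - Y (a(Y, r) = 3 + (-2*Y + Y) = 3 - Y)
-6891 + a(-211, 74 - 1*(-43)) = -6891 + (3 - 1*(-211)) = -6891 + (3 + 211) = -6891 + 214 = -6677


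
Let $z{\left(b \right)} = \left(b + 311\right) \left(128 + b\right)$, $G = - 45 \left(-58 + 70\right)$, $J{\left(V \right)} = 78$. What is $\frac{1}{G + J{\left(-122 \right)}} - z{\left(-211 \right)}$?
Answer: $\frac{3834599}{462} \approx 8300.0$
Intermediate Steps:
$G = -540$ ($G = \left(-45\right) 12 = -540$)
$z{\left(b \right)} = \left(128 + b\right) \left(311 + b\right)$ ($z{\left(b \right)} = \left(311 + b\right) \left(128 + b\right) = \left(128 + b\right) \left(311 + b\right)$)
$\frac{1}{G + J{\left(-122 \right)}} - z{\left(-211 \right)} = \frac{1}{-540 + 78} - \left(39808 + \left(-211\right)^{2} + 439 \left(-211\right)\right) = \frac{1}{-462} - \left(39808 + 44521 - 92629\right) = - \frac{1}{462} - -8300 = - \frac{1}{462} + 8300 = \frac{3834599}{462}$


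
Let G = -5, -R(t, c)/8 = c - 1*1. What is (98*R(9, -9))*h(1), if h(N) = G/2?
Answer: -19600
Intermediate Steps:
R(t, c) = 8 - 8*c (R(t, c) = -8*(c - 1*1) = -8*(c - 1) = -8*(-1 + c) = 8 - 8*c)
h(N) = -5/2
(98*R(9, -9))*h(1) = (98*(8 - 8*(-9)))*(-5/2) = (98*(8 + 72))*(-5/2) = (98*80)*(-5/2) = 7840*(-5/2) = -19600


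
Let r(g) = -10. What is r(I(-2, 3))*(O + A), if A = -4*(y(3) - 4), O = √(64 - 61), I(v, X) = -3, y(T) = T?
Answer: -40 - 10*√3 ≈ -57.320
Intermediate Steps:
O = √3 ≈ 1.7320
A = 4 (A = -4*(3 - 4) = -4*(-1) = 4)
r(I(-2, 3))*(O + A) = -10*(√3 + 4) = -10*(4 + √3) = -40 - 10*√3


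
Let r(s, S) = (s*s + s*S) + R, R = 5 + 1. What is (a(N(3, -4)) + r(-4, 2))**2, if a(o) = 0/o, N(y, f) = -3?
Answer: 196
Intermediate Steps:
R = 6
a(o) = 0
r(s, S) = 6 + s**2 + S*s (r(s, S) = (s*s + s*S) + 6 = (s**2 + S*s) + 6 = 6 + s**2 + S*s)
(a(N(3, -4)) + r(-4, 2))**2 = (0 + (6 + (-4)**2 + 2*(-4)))**2 = (0 + (6 + 16 - 8))**2 = (0 + 14)**2 = 14**2 = 196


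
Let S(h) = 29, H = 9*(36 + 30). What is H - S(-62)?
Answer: 565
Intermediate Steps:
H = 594 (H = 9*66 = 594)
H - S(-62) = 594 - 1*29 = 594 - 29 = 565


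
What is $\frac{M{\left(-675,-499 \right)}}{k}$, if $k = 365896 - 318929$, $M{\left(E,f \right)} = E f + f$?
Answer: $\frac{336326}{46967} \approx 7.1609$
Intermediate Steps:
$M{\left(E,f \right)} = f + E f$
$k = 46967$ ($k = 365896 - 318929 = 46967$)
$\frac{M{\left(-675,-499 \right)}}{k} = \frac{\left(-499\right) \left(1 - 675\right)}{46967} = \left(-499\right) \left(-674\right) \frac{1}{46967} = 336326 \cdot \frac{1}{46967} = \frac{336326}{46967}$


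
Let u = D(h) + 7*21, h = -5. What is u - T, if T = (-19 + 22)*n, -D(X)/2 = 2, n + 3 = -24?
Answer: 224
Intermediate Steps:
n = -27 (n = -3 - 24 = -27)
D(X) = -4 (D(X) = -2*2 = -4)
u = 143 (u = -4 + 7*21 = -4 + 147 = 143)
T = -81 (T = (-19 + 22)*(-27) = 3*(-27) = -81)
u - T = 143 - 1*(-81) = 143 + 81 = 224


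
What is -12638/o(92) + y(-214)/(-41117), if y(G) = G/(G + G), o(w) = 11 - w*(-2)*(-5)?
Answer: 1039272383/74750706 ≈ 13.903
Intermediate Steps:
o(w) = 11 - 10*w (o(w) = 11 - (-2*w)*(-5) = 11 - 10*w)
y(G) = ½ (y(G) = G/((2*G)) = G*(1/(2*G)) = ½)
-12638/o(92) + y(-214)/(-41117) = -12638/(11 - 10*92) + (½)/(-41117) = -12638/(11 - 920) + (½)*(-1/41117) = -12638/(-909) - 1/82234 = -12638*(-1/909) - 1/82234 = 12638/909 - 1/82234 = 1039272383/74750706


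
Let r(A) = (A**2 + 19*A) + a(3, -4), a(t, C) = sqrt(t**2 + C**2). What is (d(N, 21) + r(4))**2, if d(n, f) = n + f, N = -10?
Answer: 11664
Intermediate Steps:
a(t, C) = sqrt(C**2 + t**2)
r(A) = 5 + A**2 + 19*A (r(A) = (A**2 + 19*A) + sqrt((-4)**2 + 3**2) = (A**2 + 19*A) + sqrt(16 + 9) = (A**2 + 19*A) + sqrt(25) = (A**2 + 19*A) + 5 = 5 + A**2 + 19*A)
d(n, f) = f + n
(d(N, 21) + r(4))**2 = ((21 - 10) + (5 + 4**2 + 19*4))**2 = (11 + (5 + 16 + 76))**2 = (11 + 97)**2 = 108**2 = 11664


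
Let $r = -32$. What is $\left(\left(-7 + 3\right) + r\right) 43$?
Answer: $-1548$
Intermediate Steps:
$\left(\left(-7 + 3\right) + r\right) 43 = \left(\left(-7 + 3\right) - 32\right) 43 = \left(-4 - 32\right) 43 = \left(-36\right) 43 = -1548$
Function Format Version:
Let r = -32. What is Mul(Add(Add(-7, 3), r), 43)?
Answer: -1548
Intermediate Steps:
Mul(Add(Add(-7, 3), r), 43) = Mul(Add(Add(-7, 3), -32), 43) = Mul(Add(-4, -32), 43) = Mul(-36, 43) = -1548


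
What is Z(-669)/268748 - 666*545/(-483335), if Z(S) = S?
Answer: 19444822089/25979062916 ≈ 0.74848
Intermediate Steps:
Z(-669)/268748 - 666*545/(-483335) = -669/268748 - 666*545/(-483335) = -669*1/268748 - 362970*(-1/483335) = -669/268748 + 72594/96667 = 19444822089/25979062916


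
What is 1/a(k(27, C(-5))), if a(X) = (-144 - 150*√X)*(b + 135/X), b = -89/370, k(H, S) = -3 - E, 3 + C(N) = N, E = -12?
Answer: -185/1621917 ≈ -0.00011406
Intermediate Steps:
C(N) = -3 + N
k(H, S) = 9 (k(H, S) = -3 - 1*(-12) = -3 + 12 = 9)
b = -89/370 (b = -89*1/370 = -89/370 ≈ -0.24054)
a(X) = (-144 - 150*√X)*(-89/370 + 135/X)
1/a(k(27, C(-5))) = 1/(6408/185 - 20250/√9 - 19440/9 + 1335*√9/37) = 1/(6408/185 - 20250*⅓ - 19440*⅑ + (1335/37)*3) = 1/(6408/185 - 6750 - 2160 + 4005/37) = 1/(-1621917/185) = -185/1621917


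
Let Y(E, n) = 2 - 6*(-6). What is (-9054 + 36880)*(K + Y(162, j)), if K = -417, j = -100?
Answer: -10546054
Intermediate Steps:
Y(E, n) = 38 (Y(E, n) = 2 + 36 = 38)
(-9054 + 36880)*(K + Y(162, j)) = (-9054 + 36880)*(-417 + 38) = 27826*(-379) = -10546054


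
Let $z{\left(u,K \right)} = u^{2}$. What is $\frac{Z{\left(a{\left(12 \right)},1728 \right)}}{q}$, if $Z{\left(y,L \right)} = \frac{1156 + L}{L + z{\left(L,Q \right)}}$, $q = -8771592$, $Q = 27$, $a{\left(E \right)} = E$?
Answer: $- \frac{103}{935963952768} \approx -1.1005 \cdot 10^{-10}$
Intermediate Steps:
$Z{\left(y,L \right)} = \frac{1156 + L}{L + L^{2}}$
$\frac{Z{\left(a{\left(12 \right)},1728 \right)}}{q} = \frac{\frac{1}{1728} \frac{1}{1 + 1728} \left(1156 + 1728\right)}{-8771592} = \frac{1}{1728} \cdot \frac{1}{1729} \cdot 2884 \left(- \frac{1}{8771592}\right) = \frac{103}{106704} \left(- \frac{1}{8771592}\right) = - \frac{103}{935963952768}$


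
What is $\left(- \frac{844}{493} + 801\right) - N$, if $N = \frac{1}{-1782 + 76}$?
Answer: $\frac{672248087}{841058} \approx 799.29$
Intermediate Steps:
$N = - \frac{1}{1706}$ ($N = \frac{1}{-1706} = - \frac{1}{1706} \approx -0.00058617$)
$\left(- \frac{844}{493} + 801\right) - N = \left(- \frac{844}{493} + 801\right) - - \frac{1}{1706} = \left(\left(-844\right) \frac{1}{493} + 801\right) + \frac{1}{1706} = \left(- \frac{844}{493} + 801\right) + \frac{1}{1706} = \frac{394049}{493} + \frac{1}{1706} = \frac{672248087}{841058}$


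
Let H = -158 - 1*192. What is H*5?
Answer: -1750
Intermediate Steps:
H = -350 (H = -158 - 192 = -350)
H*5 = -350*5 = -1750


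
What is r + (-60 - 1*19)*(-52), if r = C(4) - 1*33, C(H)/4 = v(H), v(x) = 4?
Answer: 4091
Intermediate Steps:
C(H) = 16 (C(H) = 4*4 = 16)
r = -17 (r = 16 - 1*33 = 16 - 33 = -17)
r + (-60 - 1*19)*(-52) = -17 + (-60 - 1*19)*(-52) = -17 + (-60 - 19)*(-52) = -17 - 79*(-52) = -17 + 4108 = 4091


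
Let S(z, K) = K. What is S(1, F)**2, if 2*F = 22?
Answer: 121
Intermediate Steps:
F = 11 (F = (1/2)*22 = 11)
S(1, F)**2 = 11**2 = 121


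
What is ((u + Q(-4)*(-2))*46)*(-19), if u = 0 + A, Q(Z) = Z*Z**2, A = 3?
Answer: -114494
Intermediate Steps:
Q(Z) = Z**3
u = 3 (u = 0 + 3 = 3)
((u + Q(-4)*(-2))*46)*(-19) = ((3 + (-4)**3*(-2))*46)*(-19) = ((3 - 64*(-2))*46)*(-19) = ((3 + 128)*46)*(-19) = (131*46)*(-19) = 6026*(-19) = -114494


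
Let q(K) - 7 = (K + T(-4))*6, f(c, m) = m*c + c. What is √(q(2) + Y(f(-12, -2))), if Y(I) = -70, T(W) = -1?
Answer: I*√57 ≈ 7.5498*I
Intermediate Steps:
f(c, m) = c + c*m (f(c, m) = c*m + c = c + c*m)
q(K) = 1 + 6*K (q(K) = 7 + (K - 1)*6 = 7 + (-1 + K)*6 = 7 + (-6 + 6*K) = 1 + 6*K)
√(q(2) + Y(f(-12, -2))) = √((1 + 6*2) - 70) = √((1 + 12) - 70) = √(13 - 70) = √(-57) = I*√57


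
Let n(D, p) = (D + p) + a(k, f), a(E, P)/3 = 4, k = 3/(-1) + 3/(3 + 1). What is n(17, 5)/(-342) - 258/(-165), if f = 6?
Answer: 13771/9405 ≈ 1.4642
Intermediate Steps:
k = -9/4 (k = 3*(-1) + 3/4 = -3 + 3*(¼) = -3 + ¾ = -9/4 ≈ -2.2500)
a(E, P) = 12 (a(E, P) = 3*4 = 12)
n(D, p) = 12 + D + p (n(D, p) = (D + p) + 12 = 12 + D + p)
n(17, 5)/(-342) - 258/(-165) = (12 + 17 + 5)/(-342) - 258/(-165) = 34*(-1/342) - 258*(-1/165) = -17/171 + 86/55 = 13771/9405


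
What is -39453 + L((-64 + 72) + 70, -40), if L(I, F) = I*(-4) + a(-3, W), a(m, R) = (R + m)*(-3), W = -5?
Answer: -39741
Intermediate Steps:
a(m, R) = -3*R - 3*m
L(I, F) = 24 - 4*I (L(I, F) = I*(-4) + (-3*(-5) - 3*(-3)) = -4*I + (15 + 9) = -4*I + 24 = 24 - 4*I)
-39453 + L((-64 + 72) + 70, -40) = -39453 + (24 - 4*((-64 + 72) + 70)) = -39453 + (24 - 4*(8 + 70)) = -39453 + (24 - 4*78) = -39453 + (24 - 312) = -39453 - 288 = -39741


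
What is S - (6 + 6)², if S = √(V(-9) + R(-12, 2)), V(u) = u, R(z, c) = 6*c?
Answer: -144 + √3 ≈ -142.27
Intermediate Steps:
S = √3 (S = √(-9 + 6*2) = √(-9 + 12) = √3 ≈ 1.7320)
S - (6 + 6)² = √3 - (6 + 6)² = √3 - 1*12² = √3 - 1*144 = √3 - 144 = -144 + √3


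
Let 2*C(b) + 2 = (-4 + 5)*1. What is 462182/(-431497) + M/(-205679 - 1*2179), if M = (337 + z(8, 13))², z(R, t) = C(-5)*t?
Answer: -572803005361/358760413704 ≈ -1.5966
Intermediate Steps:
C(b) = -½ (C(b) = -1 + ((-4 + 5)*1)/2 = -1 + (1*1)/2 = -1 + (½)*1 = -1 + ½ = -½)
z(R, t) = -t/2
M = 436921/4 (M = (337 - ½*13)² = (337 - 13/2)² = (661/2)² = 436921/4 ≈ 1.0923e+5)
462182/(-431497) + M/(-205679 - 1*2179) = 462182/(-431497) + 436921/(4*(-205679 - 1*2179)) = 462182*(-1/431497) + 436921/(4*(-205679 - 2179)) = -462182/431497 + (436921/4)/(-207858) = -462182/431497 + (436921/4)*(-1/207858) = -462182/431497 - 436921/831432 = -572803005361/358760413704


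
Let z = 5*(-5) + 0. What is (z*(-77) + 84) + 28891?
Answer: 30900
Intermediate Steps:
z = -25 (z = -25 + 0 = -25)
(z*(-77) + 84) + 28891 = (-25*(-77) + 84) + 28891 = (1925 + 84) + 28891 = 2009 + 28891 = 30900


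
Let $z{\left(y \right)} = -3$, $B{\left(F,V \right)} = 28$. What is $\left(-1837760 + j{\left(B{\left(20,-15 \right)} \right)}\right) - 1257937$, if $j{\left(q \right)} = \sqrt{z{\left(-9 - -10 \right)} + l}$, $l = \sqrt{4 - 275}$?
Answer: $-3095697 + \sqrt{-3 + i \sqrt{271}} \approx -3.0957 \cdot 10^{6} + 3.1411 i$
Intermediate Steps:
$l = i \sqrt{271}$ ($l = \sqrt{-271} = i \sqrt{271} \approx 16.462 i$)
$j{\left(q \right)} = \sqrt{-3 + i \sqrt{271}}$
$\left(-1837760 + j{\left(B{\left(20,-15 \right)} \right)}\right) - 1257937 = \left(-1837760 + \sqrt{-3 + i \sqrt{271}}\right) - 1257937 = -3095697 + \sqrt{-3 + i \sqrt{271}}$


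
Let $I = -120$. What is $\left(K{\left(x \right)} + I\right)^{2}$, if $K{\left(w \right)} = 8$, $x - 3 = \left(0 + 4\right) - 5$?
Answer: $12544$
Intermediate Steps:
$x = 2$ ($x = 3 + \left(\left(0 + 4\right) - 5\right) = 3 + \left(4 - 5\right) = 3 - 1 = 2$)
$\left(K{\left(x \right)} + I\right)^{2} = \left(8 - 120\right)^{2} = \left(-112\right)^{2} = 12544$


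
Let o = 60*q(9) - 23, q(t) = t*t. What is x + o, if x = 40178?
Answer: 45015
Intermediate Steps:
q(t) = t²
o = 4837 (o = 60*9² - 23 = 60*81 - 23 = 4860 - 23 = 4837)
x + o = 40178 + 4837 = 45015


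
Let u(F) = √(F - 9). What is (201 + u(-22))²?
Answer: (201 + I*√31)² ≈ 40370.0 + 2238.2*I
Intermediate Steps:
u(F) = √(-9 + F)
(201 + u(-22))² = (201 + √(-9 - 22))² = (201 + √(-31))² = (201 + I*√31)²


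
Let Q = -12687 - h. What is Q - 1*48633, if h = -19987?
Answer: -41333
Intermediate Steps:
Q = 7300 (Q = -12687 - 1*(-19987) = -12687 + 19987 = 7300)
Q - 1*48633 = 7300 - 1*48633 = 7300 - 48633 = -41333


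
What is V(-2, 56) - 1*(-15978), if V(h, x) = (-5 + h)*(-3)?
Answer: 15999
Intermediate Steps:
V(h, x) = 15 - 3*h
V(-2, 56) - 1*(-15978) = (15 - 3*(-2)) - 1*(-15978) = (15 + 6) + 15978 = 21 + 15978 = 15999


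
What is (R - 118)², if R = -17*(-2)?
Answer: 7056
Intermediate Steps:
R = 34
(R - 118)² = (34 - 118)² = (-84)² = 7056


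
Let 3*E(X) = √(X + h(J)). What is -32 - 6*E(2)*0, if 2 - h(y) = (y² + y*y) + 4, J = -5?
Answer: -32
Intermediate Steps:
h(y) = -2 - 2*y² (h(y) = 2 - ((y² + y*y) + 4) = 2 - ((y² + y²) + 4) = 2 - (2*y² + 4) = 2 - (4 + 2*y²) = 2 + (-4 - 2*y²) = -2 - 2*y²)
E(X) = √(-52 + X)/3 (E(X) = √(X + (-2 - 2*(-5)²))/3 = √(X + (-2 - 2*25))/3 = √(X + (-2 - 50))/3 = √(X - 52)/3 = √(-52 + X)/3)
-32 - 6*E(2)*0 = -32 - 2*√(-52 + 2)*0 = -32 - 2*√(-50)*0 = -32 - 2*5*I*√2*0 = -32 - 10*I*√2*0 = -32 + 0 = -32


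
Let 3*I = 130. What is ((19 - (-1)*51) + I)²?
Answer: 115600/9 ≈ 12844.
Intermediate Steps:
I = 130/3 (I = (⅓)*130 = 130/3 ≈ 43.333)
((19 - (-1)*51) + I)² = ((19 - (-1)*51) + 130/3)² = ((19 - 1*(-51)) + 130/3)² = ((19 + 51) + 130/3)² = (70 + 130/3)² = (340/3)² = 115600/9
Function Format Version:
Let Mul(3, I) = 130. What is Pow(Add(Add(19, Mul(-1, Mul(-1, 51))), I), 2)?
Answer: Rational(115600, 9) ≈ 12844.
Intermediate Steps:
I = Rational(130, 3) (I = Mul(Rational(1, 3), 130) = Rational(130, 3) ≈ 43.333)
Pow(Add(Add(19, Mul(-1, Mul(-1, 51))), I), 2) = Pow(Add(Add(19, Mul(-1, Mul(-1, 51))), Rational(130, 3)), 2) = Pow(Add(Add(19, Mul(-1, -51)), Rational(130, 3)), 2) = Pow(Add(Add(19, 51), Rational(130, 3)), 2) = Pow(Add(70, Rational(130, 3)), 2) = Pow(Rational(340, 3), 2) = Rational(115600, 9)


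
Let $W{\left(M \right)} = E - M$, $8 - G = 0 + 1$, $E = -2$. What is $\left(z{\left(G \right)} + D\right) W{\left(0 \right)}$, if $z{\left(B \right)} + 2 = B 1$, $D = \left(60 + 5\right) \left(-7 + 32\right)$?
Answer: $-3260$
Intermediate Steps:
$D = 1625$ ($D = 65 \cdot 25 = 1625$)
$G = 7$ ($G = 8 - \left(0 + 1\right) = 8 - 1 = 7$)
$z{\left(B \right)} = -2 + B$ ($z{\left(B \right)} = -2 + B 1 = -2 + B$)
$W{\left(M \right)} = -2 - M$
$\left(z{\left(G \right)} + D\right) W{\left(0 \right)} = \left(\left(-2 + 7\right) + 1625\right) \left(-2 - 0\right) = \left(5 + 1625\right) \left(-2 + 0\right) = 1630 \left(-2\right) = -3260$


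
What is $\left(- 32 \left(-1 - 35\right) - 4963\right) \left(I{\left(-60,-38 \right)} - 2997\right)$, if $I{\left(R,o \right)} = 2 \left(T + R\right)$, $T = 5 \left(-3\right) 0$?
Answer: $11878887$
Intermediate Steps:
$T = 0$ ($T = \left(-15\right) 0 = 0$)
$I{\left(R,o \right)} = 2 R$ ($I{\left(R,o \right)} = 2 \left(0 + R\right) = 2 R$)
$\left(- 32 \left(-1 - 35\right) - 4963\right) \left(I{\left(-60,-38 \right)} - 2997\right) = \left(- 32 \left(-1 - 35\right) - 4963\right) \left(2 \left(-60\right) - 2997\right) = \left(\left(-32\right) \left(-36\right) - 4963\right) \left(-120 - 2997\right) = \left(1152 - 4963\right) \left(-3117\right) = \left(-3811\right) \left(-3117\right) = 11878887$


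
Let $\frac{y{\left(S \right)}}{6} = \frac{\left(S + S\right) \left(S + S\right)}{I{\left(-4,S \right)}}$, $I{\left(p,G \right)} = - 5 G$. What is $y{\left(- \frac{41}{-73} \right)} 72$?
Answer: $- \frac{70848}{365} \approx -194.1$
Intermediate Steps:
$y{\left(S \right)} = - \frac{24 S}{5}$ ($y{\left(S \right)} = 6 \frac{\left(S + S\right) \left(S + S\right)}{\left(-5\right) S} = 6 \cdot 2 S 2 S \left(- \frac{1}{5 S}\right) = 6 \cdot 4 S^{2} \left(- \frac{1}{5 S}\right) = 6 \left(- \frac{4 S}{5}\right) = - \frac{24 S}{5}$)
$y{\left(- \frac{41}{-73} \right)} 72 = - \frac{24 \left(- \frac{41}{-73}\right)}{5} \cdot 72 = - \frac{24 \left(\left(-41\right) \left(- \frac{1}{73}\right)\right)}{5} \cdot 72 = \left(- \frac{24}{5}\right) \frac{41}{73} \cdot 72 = \left(- \frac{984}{365}\right) 72 = - \frac{70848}{365}$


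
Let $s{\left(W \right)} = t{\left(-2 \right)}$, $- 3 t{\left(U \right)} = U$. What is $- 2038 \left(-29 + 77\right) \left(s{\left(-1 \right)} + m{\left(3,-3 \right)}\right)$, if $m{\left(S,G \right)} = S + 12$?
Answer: $-1532576$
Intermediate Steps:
$t{\left(U \right)} = - \frac{U}{3}$
$s{\left(W \right)} = \frac{2}{3}$ ($s{\left(W \right)} = \left(- \frac{1}{3}\right) \left(-2\right) = \frac{2}{3}$)
$m{\left(S,G \right)} = 12 + S$
$- 2038 \left(-29 + 77\right) \left(s{\left(-1 \right)} + m{\left(3,-3 \right)}\right) = - 2038 \left(-29 + 77\right) \left(\frac{2}{3} + \left(12 + 3\right)\right) = - 2038 \cdot 48 \left(\frac{2}{3} + 15\right) = - 2038 \cdot 48 \cdot \frac{47}{3} = \left(-2038\right) 752 = -1532576$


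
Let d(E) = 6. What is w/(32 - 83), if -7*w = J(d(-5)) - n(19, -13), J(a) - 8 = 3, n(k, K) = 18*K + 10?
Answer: 235/357 ≈ 0.65826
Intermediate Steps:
n(k, K) = 10 + 18*K
J(a) = 11 (J(a) = 8 + 3 = 11)
w = -235/7 (w = -(11 - (10 + 18*(-13)))/7 = -(11 - (10 - 234))/7 = -(11 - 1*(-224))/7 = -(11 + 224)/7 = -1/7*235 = -235/7 ≈ -33.571)
w/(32 - 83) = -235/(7*(32 - 83)) = -235/7/(-51) = -235/7*(-1/51) = 235/357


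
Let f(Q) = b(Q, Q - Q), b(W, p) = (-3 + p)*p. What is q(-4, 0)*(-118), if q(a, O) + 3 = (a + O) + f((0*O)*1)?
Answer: 826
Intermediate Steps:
b(W, p) = p*(-3 + p)
f(Q) = 0 (f(Q) = (Q - Q)*(-3 + (Q - Q)) = 0*(-3 + 0) = 0*(-3) = 0)
q(a, O) = -3 + O + a (q(a, O) = -3 + ((a + O) + 0) = -3 + ((O + a) + 0) = -3 + (O + a) = -3 + O + a)
q(-4, 0)*(-118) = (-3 + 0 - 4)*(-118) = -7*(-118) = 826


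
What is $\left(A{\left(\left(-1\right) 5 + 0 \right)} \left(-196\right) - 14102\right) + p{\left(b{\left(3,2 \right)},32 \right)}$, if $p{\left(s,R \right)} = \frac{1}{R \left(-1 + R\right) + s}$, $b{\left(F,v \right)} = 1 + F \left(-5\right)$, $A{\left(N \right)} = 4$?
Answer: $- \frac{14558507}{978} \approx -14886.0$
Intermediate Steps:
$b{\left(F,v \right)} = 1 - 5 F$
$p{\left(s,R \right)} = \frac{1}{s + R \left(-1 + R\right)}$
$\left(A{\left(\left(-1\right) 5 + 0 \right)} \left(-196\right) - 14102\right) + p{\left(b{\left(3,2 \right)},32 \right)} = \left(4 \left(-196\right) - 14102\right) + \frac{1}{\left(1 - 15\right) + 32^{2} - 32} = \left(-784 - 14102\right) + \frac{1}{\left(1 - 15\right) + 1024 - 32} = -14886 + \frac{1}{-14 + 1024 - 32} = -14886 + \frac{1}{978} = - \frac{14558507}{978}$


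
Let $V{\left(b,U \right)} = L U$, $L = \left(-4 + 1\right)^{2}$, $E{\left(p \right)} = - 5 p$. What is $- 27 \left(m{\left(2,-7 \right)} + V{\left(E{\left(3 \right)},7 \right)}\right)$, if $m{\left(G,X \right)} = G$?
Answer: $-1755$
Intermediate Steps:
$L = 9$ ($L = \left(-3\right)^{2} = 9$)
$V{\left(b,U \right)} = 9 U$
$- 27 \left(m{\left(2,-7 \right)} + V{\left(E{\left(3 \right)},7 \right)}\right) = - 27 \left(2 + 9 \cdot 7\right) = - 27 \left(2 + 63\right) = \left(-27\right) 65 = -1755$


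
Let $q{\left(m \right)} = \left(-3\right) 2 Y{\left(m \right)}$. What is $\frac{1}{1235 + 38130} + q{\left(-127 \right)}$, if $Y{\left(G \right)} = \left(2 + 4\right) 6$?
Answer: $- \frac{8502839}{39365} \approx -216.0$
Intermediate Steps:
$Y{\left(G \right)} = 36$ ($Y{\left(G \right)} = 6 \cdot 6 = 36$)
$q{\left(m \right)} = -216$ ($q{\left(m \right)} = \left(-3\right) 2 \cdot 36 = \left(-6\right) 36 = -216$)
$\frac{1}{1235 + 38130} + q{\left(-127 \right)} = \frac{1}{1235 + 38130} - 216 = \frac{1}{39365} - 216 = - \frac{8502839}{39365}$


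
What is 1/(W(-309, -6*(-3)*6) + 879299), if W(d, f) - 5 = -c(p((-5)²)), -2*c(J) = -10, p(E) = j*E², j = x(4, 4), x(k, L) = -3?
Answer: 1/879299 ≈ 1.1373e-6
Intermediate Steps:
j = -3
p(E) = -3*E²
c(J) = 5 (c(J) = -½*(-10) = 5)
W(d, f) = 0 (W(d, f) = 5 - 1*5 = 5 - 5 = 0)
1/(W(-309, -6*(-3)*6) + 879299) = 1/(0 + 879299) = 1/879299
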